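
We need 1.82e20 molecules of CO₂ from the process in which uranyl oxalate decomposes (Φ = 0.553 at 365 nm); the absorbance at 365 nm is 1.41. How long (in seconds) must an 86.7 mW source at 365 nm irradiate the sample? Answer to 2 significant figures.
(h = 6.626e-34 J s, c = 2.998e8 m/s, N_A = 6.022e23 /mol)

Product: 1.82e20 / 6.022e23 = 3.022e-4 mol.
Photons that must be absorbed: 3.022e-4 / 0.553 = 5.465e-4 mol.
Fraction absorbed: 1 − 10^(−1.41) = 0.9611.
Incident photons needed: 5.465e-4 / 0.9611 = 5.686e-4 mol.
Photon energy: hc/λ = 5.442e-19 J; per mole, 3.277e5 J mol⁻¹.
Energy required: 5.686e-4 × 3.277e5 = 186.3 J.
Time: 186.3 J / 0.0867 W = 2100 s.

t ≈ 2100 s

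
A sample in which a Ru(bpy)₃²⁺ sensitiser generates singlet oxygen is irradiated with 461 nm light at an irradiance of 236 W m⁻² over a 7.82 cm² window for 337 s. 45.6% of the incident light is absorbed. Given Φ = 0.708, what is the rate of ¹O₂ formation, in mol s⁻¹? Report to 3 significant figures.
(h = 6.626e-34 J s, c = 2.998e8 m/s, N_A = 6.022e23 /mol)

2.30e-7 mol s⁻¹

Photon energy at 461 nm: hc/λ = (6.626e-34)(2.998e8)/(461e-9) = 4.309e-19 J.
Energy delivered: (236 W m⁻²)(7.82e-4 m²)(337 s) = 62.19 J.
Photons incident: 62.19 / 4.309e-19 = 1.443e20, i.e. 1.443e20/6.022e23 = 2.396e-4 mol.
Photons absorbed: 0.456 × 2.396e-4 = 1.093e-4 mol.
Product formed: 0.708 × 1.093e-4 = 7.738e-5 mol.
Rate: 7.738e-5 / 337 s = 2.30e-7 mol s⁻¹.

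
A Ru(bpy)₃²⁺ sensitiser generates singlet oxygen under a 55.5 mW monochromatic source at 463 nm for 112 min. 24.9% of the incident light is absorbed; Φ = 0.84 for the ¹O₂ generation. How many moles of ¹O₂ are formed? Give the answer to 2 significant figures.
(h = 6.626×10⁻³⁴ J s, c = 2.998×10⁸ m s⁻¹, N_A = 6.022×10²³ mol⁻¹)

3.0×10⁻⁴ mol

Photon energy at 463 nm: hc/λ = (6.626×10⁻³⁴)(2.998×10⁸)/(463×10⁻⁹) = 4.290×10⁻¹⁹ J.
Energy delivered: (55.5 mW)(6720 s) = 373.0 J.
Photons incident: 373.0 / 4.290×10⁻¹⁹ = 8.695×10²⁰, i.e. 8.695×10²⁰/6.022×10²³ = 0.001444 mol.
Photons absorbed: 0.249 × 0.001444 = 3.596×10⁻⁴ mol.
Product: Φ × n_abs = 0.84 × 3.596×10⁻⁴ = 3.021×10⁻⁴ mol.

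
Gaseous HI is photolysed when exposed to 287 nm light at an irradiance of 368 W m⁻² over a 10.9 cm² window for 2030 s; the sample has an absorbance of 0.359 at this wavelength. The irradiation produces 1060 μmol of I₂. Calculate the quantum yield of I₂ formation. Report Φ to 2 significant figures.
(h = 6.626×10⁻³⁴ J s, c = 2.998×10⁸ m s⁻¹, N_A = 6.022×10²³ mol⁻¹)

Product: 1060 μmol = 0.00106 mol.
Photon energy at 287 nm: hc/λ = (6.626×10⁻³⁴)(2.998×10⁸)/(287×10⁻⁹) = 6.922×10⁻¹⁹ J.
Energy delivered: (368 W m⁻²)(10.9×10⁻⁴ m²)(2030 s) = 814.3 J.
Photons incident: 814.3 / 6.922×10⁻¹⁹ = 1.176×10²¹, i.e. 1.176×10²¹/6.022×10²³ = 0.001953 mol.
Fraction absorbed: 1 − 10^(−0.359) = 0.5625.
Photons absorbed: 0.5625 × 0.001953 = 0.001099 mol.
Φ = 0.00106 mol / 0.001099 mol photons = 0.96.

Φ = 0.96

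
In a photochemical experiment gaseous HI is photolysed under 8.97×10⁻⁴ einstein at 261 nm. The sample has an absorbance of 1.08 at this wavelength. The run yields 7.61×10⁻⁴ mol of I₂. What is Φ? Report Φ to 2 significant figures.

Fraction absorbed: 1 − 10^(−1.08) = 0.9168.
Photons absorbed: 0.9168 × 8.97×10⁻⁴ = 8.224×10⁻⁴ mol.
Φ = 7.61×10⁻⁴ mol / 8.224×10⁻⁴ mol photons = 0.93.

Φ = 0.93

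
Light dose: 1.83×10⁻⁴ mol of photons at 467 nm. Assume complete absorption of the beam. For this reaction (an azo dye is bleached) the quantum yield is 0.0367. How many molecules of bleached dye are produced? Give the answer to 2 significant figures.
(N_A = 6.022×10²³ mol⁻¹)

Product: Φ × n_abs = 0.0367 × 1.83×10⁻⁴ = 6.716×10⁻⁶ mol.
As a count: 6.716×10⁻⁶ × 6.022×10²³ = 4.0×10¹⁸.

4.0×10¹⁸ molecules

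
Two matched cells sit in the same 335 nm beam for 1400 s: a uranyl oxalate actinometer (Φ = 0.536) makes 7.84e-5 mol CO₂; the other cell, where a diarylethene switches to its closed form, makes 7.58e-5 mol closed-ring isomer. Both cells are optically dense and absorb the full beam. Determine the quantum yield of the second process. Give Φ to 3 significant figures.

Photons absorbed by the actinometer: 7.84e-5 / 0.536 = 1.463e-4 mol.
Φ(unknown) = 7.58e-5 / 1.463e-4 = 0.518.

Φ = 0.518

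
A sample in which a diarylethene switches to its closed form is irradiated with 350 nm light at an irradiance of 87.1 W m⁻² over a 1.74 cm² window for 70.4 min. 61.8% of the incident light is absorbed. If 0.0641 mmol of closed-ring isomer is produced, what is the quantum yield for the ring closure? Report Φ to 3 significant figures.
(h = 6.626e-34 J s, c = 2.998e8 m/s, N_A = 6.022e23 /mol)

Φ = 0.554

Product: 0.0641 mmol = 6.41e-5 mol.
Photon energy at 350 nm: hc/λ = (6.626e-34)(2.998e8)/(350e-9) = 5.676e-19 J.
Energy delivered: (87.1 W m⁻²)(1.74e-4 m²)(4224 s) = 64.02 J.
Photons incident: 64.02 / 5.676e-19 = 1.128e20, i.e. 1.128e20/6.022e23 = 1.873e-4 mol.
Photons absorbed: 0.618 × 1.873e-4 = 1.158e-4 mol.
Φ = 6.41e-5 mol / 1.158e-4 mol photons = 0.554.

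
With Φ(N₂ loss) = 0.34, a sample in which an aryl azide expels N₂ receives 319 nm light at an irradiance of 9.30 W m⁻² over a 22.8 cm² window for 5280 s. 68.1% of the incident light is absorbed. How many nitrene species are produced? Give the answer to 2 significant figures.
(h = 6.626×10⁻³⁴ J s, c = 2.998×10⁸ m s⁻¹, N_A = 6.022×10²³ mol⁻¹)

4.2×10¹⁹ species

Photon energy at 319 nm: hc/λ = (6.626×10⁻³⁴)(2.998×10⁸)/(319×10⁻⁹) = 6.227×10⁻¹⁹ J.
Energy delivered: (9.30 W m⁻²)(22.8×10⁻⁴ m²)(5280 s) = 112.0 J.
Photons incident: 112.0 / 6.227×10⁻¹⁹ = 1.799×10²⁰, i.e. 1.799×10²⁰/6.022×10²³ = 2.987×10⁻⁴ mol.
Photons absorbed: 0.681 × 2.987×10⁻⁴ = 2.034×10⁻⁴ mol.
Product: Φ × n_abs = 0.34 × 2.034×10⁻⁴ = 6.916×10⁻⁵ mol.
As a count: 6.916×10⁻⁵ × 6.022×10²³ = 4.2×10¹⁹.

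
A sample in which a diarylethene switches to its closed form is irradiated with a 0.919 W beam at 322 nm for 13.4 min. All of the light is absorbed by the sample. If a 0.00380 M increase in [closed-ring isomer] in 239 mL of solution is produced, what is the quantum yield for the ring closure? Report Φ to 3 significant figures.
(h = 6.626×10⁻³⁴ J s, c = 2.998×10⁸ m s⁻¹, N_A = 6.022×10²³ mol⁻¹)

Φ = 0.457

Product: (0.00380 M)(0.239 L) = 9.082×10⁻⁴ mol.
Photon energy at 322 nm: hc/λ = (6.626×10⁻³⁴)(2.998×10⁸)/(322×10⁻⁹) = 6.169×10⁻¹⁹ J.
Energy delivered: (0.919 W)(804 s) = 738.9 J.
Photons incident: 738.9 / 6.169×10⁻¹⁹ = 1.198×10²¹, i.e. 1.198×10²¹/6.022×10²³ = 0.001989 mol.
Φ = 9.082×10⁻⁴ mol / 0.001989 mol photons = 0.457.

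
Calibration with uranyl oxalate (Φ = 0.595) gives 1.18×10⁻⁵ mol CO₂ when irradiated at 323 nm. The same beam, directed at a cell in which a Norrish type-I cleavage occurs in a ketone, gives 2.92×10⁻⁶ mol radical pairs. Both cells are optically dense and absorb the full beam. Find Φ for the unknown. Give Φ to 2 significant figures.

Φ = 0.15

Photons absorbed by the actinometer: 1.18×10⁻⁵ / 0.595 = 1.983×10⁻⁵ mol.
Φ(unknown) = 2.92×10⁻⁶ / 1.983×10⁻⁵ = 0.15.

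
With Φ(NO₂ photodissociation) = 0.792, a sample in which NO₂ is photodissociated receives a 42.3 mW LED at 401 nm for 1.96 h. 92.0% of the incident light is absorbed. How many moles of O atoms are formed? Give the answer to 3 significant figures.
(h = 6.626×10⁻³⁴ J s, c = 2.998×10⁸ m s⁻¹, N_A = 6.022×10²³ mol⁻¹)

7.29×10⁻⁴ mol

Photon energy at 401 nm: hc/λ = (6.626×10⁻³⁴)(2.998×10⁸)/(401×10⁻⁹) = 4.954×10⁻¹⁹ J.
Energy delivered: (42.3 mW)(7056 s) = 298.5 J.
Photons incident: 298.5 / 4.954×10⁻¹⁹ = 6.025×10²⁰, i.e. 6.025×10²⁰/6.022×10²³ = 0.001000 mol.
Photons absorbed: 0.920 × 0.001000 = 9.200×10⁻⁴ mol.
Product: Φ × n_abs = 0.792 × 9.200×10⁻⁴ = 7.286×10⁻⁴ mol.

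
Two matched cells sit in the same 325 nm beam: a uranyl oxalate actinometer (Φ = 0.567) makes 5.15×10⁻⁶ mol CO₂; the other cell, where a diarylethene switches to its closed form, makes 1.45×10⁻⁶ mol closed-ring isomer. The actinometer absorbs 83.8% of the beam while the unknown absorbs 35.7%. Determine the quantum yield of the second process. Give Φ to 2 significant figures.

Photons absorbed by the actinometer: 5.15×10⁻⁶ / 0.567 = 9.083×10⁻⁶ mol.
Incident flux: 9.083×10⁻⁶ / 0.838 = 1.084×10⁻⁵ einstein.
Absorbed by unknown: 0.357 × 1.084×10⁻⁵ = 3.870×10⁻⁶ mol.
Φ(unknown) = 1.45×10⁻⁶ / 3.870×10⁻⁶ = 0.37.

Φ = 0.37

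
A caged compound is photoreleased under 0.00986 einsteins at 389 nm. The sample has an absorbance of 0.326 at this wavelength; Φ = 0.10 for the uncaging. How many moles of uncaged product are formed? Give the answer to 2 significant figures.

5.2×10⁻⁴ mol

Fraction absorbed: 1 − 10^(−0.326) = 0.5279.
Photons absorbed: 0.5279 × 0.00986 = 0.005205 mol.
Product: Φ × n_abs = 0.10 × 0.005205 = 5.205×10⁻⁴ mol.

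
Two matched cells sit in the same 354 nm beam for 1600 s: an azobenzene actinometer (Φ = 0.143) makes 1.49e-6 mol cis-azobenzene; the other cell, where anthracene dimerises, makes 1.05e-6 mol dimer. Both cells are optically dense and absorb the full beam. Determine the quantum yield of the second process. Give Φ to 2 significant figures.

Φ = 0.10

Photons absorbed by the actinometer: 1.49e-6 / 0.143 = 1.042e-5 mol.
Φ(unknown) = 1.05e-6 / 1.042e-5 = 0.10.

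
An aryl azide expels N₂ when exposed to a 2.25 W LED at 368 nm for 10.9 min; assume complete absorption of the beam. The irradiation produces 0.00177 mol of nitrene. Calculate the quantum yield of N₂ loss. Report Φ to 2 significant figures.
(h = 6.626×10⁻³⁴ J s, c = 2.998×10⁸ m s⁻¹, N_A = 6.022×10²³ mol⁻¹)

Photon energy at 368 nm: hc/λ = (6.626×10⁻³⁴)(2.998×10⁸)/(368×10⁻⁹) = 5.398×10⁻¹⁹ J.
Energy delivered: (2.25 W)(654 s) = 1472 J.
Photons incident: 1472 / 5.398×10⁻¹⁹ = 2.727×10²¹, i.e. 2.727×10²¹/6.022×10²³ = 0.004528 mol.
Φ = 0.00177 mol / 0.004528 mol photons = 0.39.

Φ = 0.39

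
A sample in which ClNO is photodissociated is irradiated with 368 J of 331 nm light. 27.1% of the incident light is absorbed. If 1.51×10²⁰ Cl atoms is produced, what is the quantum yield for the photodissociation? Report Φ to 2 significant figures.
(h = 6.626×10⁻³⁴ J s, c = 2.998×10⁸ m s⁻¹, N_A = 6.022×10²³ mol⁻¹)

Φ = 0.91

Product: 1.51×10²⁰ / 6.022×10²³ = 2.507×10⁻⁴ mol.
Photon energy at 331 nm: hc/λ = (6.626×10⁻³⁴)(2.998×10⁸)/(331×10⁻⁹) = 6.001×10⁻¹⁹ J.
Photons incident: 368 / 6.001×10⁻¹⁹ = 6.132×10²⁰, i.e. 6.132×10²⁰/6.022×10²³ = 0.001018 mol.
Photons absorbed: 0.271 × 0.001018 = 2.759×10⁻⁴ mol.
Φ = 2.507×10⁻⁴ mol / 2.759×10⁻⁴ mol photons = 0.91.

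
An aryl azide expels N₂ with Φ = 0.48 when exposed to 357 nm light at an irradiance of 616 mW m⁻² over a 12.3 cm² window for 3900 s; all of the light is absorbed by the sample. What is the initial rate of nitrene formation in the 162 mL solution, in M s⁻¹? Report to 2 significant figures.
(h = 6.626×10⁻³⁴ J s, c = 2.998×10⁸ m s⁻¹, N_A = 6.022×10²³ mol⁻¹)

Photon energy at 357 nm: hc/λ = (6.626×10⁻³⁴)(2.998×10⁸)/(357×10⁻⁹) = 5.564×10⁻¹⁹ J.
Energy delivered: (616 mW m⁻²)(12.3×10⁻⁴ m²)(3900 s) = 2.955 J.
Photons incident: 2.955 / 5.564×10⁻¹⁹ = 5.311×10¹⁸, i.e. 5.311×10¹⁸/6.022×10²³ = 8.819×10⁻⁶ mol.
Product formed: 0.48 × 8.819×10⁻⁶ = 4.233×10⁻⁶ mol.
Rate: 4.233×10⁻⁶ mol / (3900 s × 0.162 L) = 6.7×10⁻⁹ M s⁻¹.

6.7×10⁻⁹ M s⁻¹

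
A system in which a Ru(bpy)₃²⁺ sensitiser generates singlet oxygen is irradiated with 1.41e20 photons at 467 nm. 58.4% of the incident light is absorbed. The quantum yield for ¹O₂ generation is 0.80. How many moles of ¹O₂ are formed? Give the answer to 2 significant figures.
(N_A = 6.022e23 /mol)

1.1e-4 mol

Moles of photons: 1.41e20 / 6.022e23 = 2.341e-4 mol.
Photons absorbed: 0.584 × 2.341e-4 = 1.367e-4 mol.
Product: Φ × n_abs = 0.80 × 1.367e-4 = 1.094e-4 mol.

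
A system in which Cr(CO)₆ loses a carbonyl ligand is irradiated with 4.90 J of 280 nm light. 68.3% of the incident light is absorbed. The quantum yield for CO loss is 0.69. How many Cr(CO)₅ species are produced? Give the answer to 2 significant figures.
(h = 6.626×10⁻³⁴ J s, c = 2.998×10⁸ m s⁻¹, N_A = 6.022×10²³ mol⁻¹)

Photon energy at 280 nm: hc/λ = (6.626×10⁻³⁴)(2.998×10⁸)/(280×10⁻⁹) = 7.095×10⁻¹⁹ J.
Photons incident: 4.90 / 7.095×10⁻¹⁹ = 6.906×10¹⁸, i.e. 6.906×10¹⁸/6.022×10²³ = 1.147×10⁻⁵ mol.
Photons absorbed: 0.683 × 1.147×10⁻⁵ = 7.834×10⁻⁶ mol.
Product: Φ × n_abs = 0.69 × 7.834×10⁻⁶ = 5.405×10⁻⁶ mol.
As a count: 5.405×10⁻⁶ × 6.022×10²³ = 3.3×10¹⁸.

3.3×10¹⁸ species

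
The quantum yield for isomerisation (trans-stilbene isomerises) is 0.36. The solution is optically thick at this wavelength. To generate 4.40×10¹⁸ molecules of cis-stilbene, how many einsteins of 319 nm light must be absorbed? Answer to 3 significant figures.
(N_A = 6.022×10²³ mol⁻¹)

2.03×10⁻⁵ einstein

Product: 4.40×10¹⁸ / 6.022×10²³ = 7.307×10⁻⁶ mol.
Photons that must be absorbed: 7.307×10⁻⁶ / 0.36 = 2.030×10⁻⁵ mol.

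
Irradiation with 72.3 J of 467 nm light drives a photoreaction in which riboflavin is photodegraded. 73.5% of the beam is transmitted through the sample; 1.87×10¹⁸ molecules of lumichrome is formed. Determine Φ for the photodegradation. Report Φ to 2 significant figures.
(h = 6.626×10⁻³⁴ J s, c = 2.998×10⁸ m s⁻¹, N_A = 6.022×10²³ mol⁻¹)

Product: 1.87×10¹⁸ / 6.022×10²³ = 3.105×10⁻⁶ mol.
Photon energy at 467 nm: hc/λ = (6.626×10⁻³⁴)(2.998×10⁸)/(467×10⁻⁹) = 4.254×10⁻¹⁹ J.
Photons incident: 72.3 / 4.254×10⁻¹⁹ = 1.700×10²⁰, i.e. 1.700×10²⁰/6.022×10²³ = 2.823×10⁻⁴ mol.
Fraction absorbed: 1 − 73.5/100 = 0.2650.
Photons absorbed: 0.2650 × 2.823×10⁻⁴ = 7.481×10⁻⁵ mol.
Φ = 3.105×10⁻⁶ mol / 7.481×10⁻⁵ mol photons = 0.042.

Φ = 0.042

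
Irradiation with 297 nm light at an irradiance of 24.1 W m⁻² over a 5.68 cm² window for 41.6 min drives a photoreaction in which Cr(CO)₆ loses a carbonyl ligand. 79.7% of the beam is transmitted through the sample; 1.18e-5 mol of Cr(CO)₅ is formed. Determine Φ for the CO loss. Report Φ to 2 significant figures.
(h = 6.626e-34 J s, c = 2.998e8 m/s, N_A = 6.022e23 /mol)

Photon energy at 297 nm: hc/λ = (6.626e-34)(2.998e8)/(297e-9) = 6.688e-19 J.
Energy delivered: (24.1 W m⁻²)(5.68e-4 m²)(2496 s) = 34.17 J.
Photons incident: 34.17 / 6.688e-19 = 5.109e19, i.e. 5.109e19/6.022e23 = 8.484e-5 mol.
Fraction absorbed: 1 − 79.7/100 = 0.2030.
Photons absorbed: 0.2030 × 8.484e-5 = 1.722e-5 mol.
Φ = 1.18e-5 mol / 1.722e-5 mol photons = 0.69.

Φ = 0.69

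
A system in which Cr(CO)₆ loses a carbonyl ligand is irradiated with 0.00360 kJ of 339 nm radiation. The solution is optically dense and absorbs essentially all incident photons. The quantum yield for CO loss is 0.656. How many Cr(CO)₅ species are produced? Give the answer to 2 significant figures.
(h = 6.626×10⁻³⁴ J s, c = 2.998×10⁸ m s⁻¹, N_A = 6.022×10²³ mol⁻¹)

Photon energy at 339 nm: hc/λ = (6.626×10⁻³⁴)(2.998×10⁸)/(339×10⁻⁹) = 5.860×10⁻¹⁹ J.
Incident energy: 0.00360 kJ = 3.60 J.
Photons incident: 3.60 / 5.860×10⁻¹⁹ = 6.143×10¹⁸, i.e. 6.143×10¹⁸/6.022×10²³ = 1.020×10⁻⁵ mol.
Product: Φ × n_abs = 0.656 × 1.020×10⁻⁵ = 6.691×10⁻⁶ mol.
As a count: 6.691×10⁻⁶ × 6.022×10²³ = 4.0×10¹⁸.

4.0×10¹⁸ species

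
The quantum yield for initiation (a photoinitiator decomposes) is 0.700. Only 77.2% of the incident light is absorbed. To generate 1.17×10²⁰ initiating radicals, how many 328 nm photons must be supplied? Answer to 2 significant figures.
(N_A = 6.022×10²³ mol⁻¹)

Product: 1.17×10²⁰ / 6.022×10²³ = 1.943×10⁻⁴ mol.
Photons that must be absorbed: 1.943×10⁻⁴ / 0.700 = 2.776×10⁻⁴ mol.
Incident photons needed: 2.776×10⁻⁴ / 0.772 = 3.596×10⁻⁴ mol.
Photon count: 3.596×10⁻⁴ × 6.022×10²³ = 2.2×10²⁰.

2.2×10²⁰ photons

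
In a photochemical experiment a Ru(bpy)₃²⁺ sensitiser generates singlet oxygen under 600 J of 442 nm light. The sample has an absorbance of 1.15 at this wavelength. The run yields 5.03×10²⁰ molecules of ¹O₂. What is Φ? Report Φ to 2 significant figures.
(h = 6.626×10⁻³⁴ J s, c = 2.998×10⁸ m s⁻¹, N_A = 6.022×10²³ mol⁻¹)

Φ = 0.41

Product: 5.03×10²⁰ / 6.022×10²³ = 8.353×10⁻⁴ mol.
Photon energy at 442 nm: hc/λ = (6.626×10⁻³⁴)(2.998×10⁸)/(442×10⁻⁹) = 4.494×10⁻¹⁹ J.
Photons incident: 600 / 4.494×10⁻¹⁹ = 1.335×10²¹, i.e. 1.335×10²¹/6.022×10²³ = 0.002217 mol.
Fraction absorbed: 1 − 10^(−1.15) = 0.9292.
Photons absorbed: 0.9292 × 0.002217 = 0.002060 mol.
Φ = 8.353×10⁻⁴ mol / 0.002060 mol photons = 0.41.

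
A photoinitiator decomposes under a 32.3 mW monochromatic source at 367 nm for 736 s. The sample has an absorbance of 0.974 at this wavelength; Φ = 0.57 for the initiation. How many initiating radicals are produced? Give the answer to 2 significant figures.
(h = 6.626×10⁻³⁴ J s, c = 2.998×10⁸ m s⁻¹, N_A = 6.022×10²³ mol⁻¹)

2.2×10¹⁹ initiating radicals

Photon energy at 367 nm: hc/λ = (6.626×10⁻³⁴)(2.998×10⁸)/(367×10⁻⁹) = 5.413×10⁻¹⁹ J.
Energy delivered: (32.3 mW)(736 s) = 23.77 J.
Photons incident: 23.77 / 5.413×10⁻¹⁹ = 4.391×10¹⁹, i.e. 4.391×10¹⁹/6.022×10²³ = 7.292×10⁻⁵ mol.
Fraction absorbed: 1 − 10^(−0.974) = 0.8938.
Photons absorbed: 0.8938 × 7.292×10⁻⁵ = 6.518×10⁻⁵ mol.
Product: Φ × n_abs = 0.57 × 6.518×10⁻⁵ = 3.715×10⁻⁵ mol.
As a count: 3.715×10⁻⁵ × 6.022×10²³ = 2.2×10¹⁹.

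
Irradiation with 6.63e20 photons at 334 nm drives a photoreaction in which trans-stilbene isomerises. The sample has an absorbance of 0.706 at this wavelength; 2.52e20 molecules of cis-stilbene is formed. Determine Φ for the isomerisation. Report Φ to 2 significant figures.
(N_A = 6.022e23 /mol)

Φ = 0.47

Product: 2.52e20 / 6.022e23 = 4.185e-4 mol.
Moles of photons: 6.63e20 / 6.022e23 = 0.001101 mol.
Fraction absorbed: 1 − 10^(−0.706) = 0.8032.
Photons absorbed: 0.8032 × 0.001101 = 8.843e-4 mol.
Φ = 4.185e-4 mol / 8.843e-4 mol photons = 0.47.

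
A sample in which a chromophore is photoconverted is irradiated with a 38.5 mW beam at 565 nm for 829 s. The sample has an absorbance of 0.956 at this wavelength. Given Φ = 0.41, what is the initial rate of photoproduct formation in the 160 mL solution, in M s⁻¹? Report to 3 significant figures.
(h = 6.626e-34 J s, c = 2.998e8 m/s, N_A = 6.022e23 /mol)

Photon energy at 565 nm: hc/λ = (6.626e-34)(2.998e8)/(565e-9) = 3.516e-19 J.
Energy delivered: (38.5 mW)(829 s) = 31.92 J.
Photons incident: 31.92 / 3.516e-19 = 9.078e19, i.e. 9.078e19/6.022e23 = 1.507e-4 mol.
Fraction absorbed: 1 − 10^(−0.956) = 0.8893.
Photons absorbed: 0.8893 × 1.507e-4 = 1.340e-4 mol.
Product formed: 0.41 × 1.340e-4 = 5.494e-5 mol.
Rate: 5.494e-5 mol / (829 s × 0.16 L) = 4.14e-7 M s⁻¹.

4.14e-7 M s⁻¹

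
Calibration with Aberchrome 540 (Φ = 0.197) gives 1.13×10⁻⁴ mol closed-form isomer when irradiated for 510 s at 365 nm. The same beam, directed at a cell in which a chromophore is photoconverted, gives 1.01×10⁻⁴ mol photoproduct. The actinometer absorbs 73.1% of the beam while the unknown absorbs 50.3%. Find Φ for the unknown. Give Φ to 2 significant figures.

Φ = 0.26

Photons absorbed by the actinometer: 1.13×10⁻⁴ / 0.197 = 5.736×10⁻⁴ mol.
Incident flux: 5.736×10⁻⁴ / 0.731 = 7.847×10⁻⁴ einstein.
Absorbed by unknown: 0.503 × 7.847×10⁻⁴ = 3.947×10⁻⁴ mol.
Φ(unknown) = 1.01×10⁻⁴ / 3.947×10⁻⁴ = 0.26.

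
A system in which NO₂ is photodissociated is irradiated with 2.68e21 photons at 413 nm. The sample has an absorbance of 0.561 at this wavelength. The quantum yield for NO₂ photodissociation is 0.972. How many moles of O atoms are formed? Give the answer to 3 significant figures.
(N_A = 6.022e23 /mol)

0.00314 mol

Moles of photons: 2.68e21 / 6.022e23 = 0.004450 mol.
Fraction absorbed: 1 − 10^(−0.561) = 0.7252.
Photons absorbed: 0.7252 × 0.004450 = 0.003227 mol.
Product: Φ × n_abs = 0.972 × 0.003227 = 0.003137 mol.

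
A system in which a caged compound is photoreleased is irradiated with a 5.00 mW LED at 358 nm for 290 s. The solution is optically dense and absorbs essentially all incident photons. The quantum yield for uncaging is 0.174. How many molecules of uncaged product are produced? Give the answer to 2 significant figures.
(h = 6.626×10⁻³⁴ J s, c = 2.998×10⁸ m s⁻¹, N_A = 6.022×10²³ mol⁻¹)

4.5×10¹⁷ molecules

Photon energy at 358 nm: hc/λ = (6.626×10⁻³⁴)(2.998×10⁸)/(358×10⁻⁹) = 5.549×10⁻¹⁹ J.
Energy delivered: (5.00 mW)(290 s) = 1.450 J.
Photons incident: 1.450 / 5.549×10⁻¹⁹ = 2.613×10¹⁸, i.e. 2.613×10¹⁸/6.022×10²³ = 4.339×10⁻⁶ mol.
Product: Φ × n_abs = 0.174 × 4.339×10⁻⁶ = 7.550×10⁻⁷ mol.
As a count: 7.550×10⁻⁷ × 6.022×10²³ = 4.5×10¹⁷.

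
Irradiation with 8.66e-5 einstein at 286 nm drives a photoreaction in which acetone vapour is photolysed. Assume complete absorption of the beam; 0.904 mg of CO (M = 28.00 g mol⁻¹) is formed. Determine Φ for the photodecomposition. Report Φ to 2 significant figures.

Φ = 0.37

Product: 0.904 mg / 28.00 g mol⁻¹ = 3.229e-5 mol.
Φ = 3.229e-5 mol / 8.66e-5 mol photons = 0.37.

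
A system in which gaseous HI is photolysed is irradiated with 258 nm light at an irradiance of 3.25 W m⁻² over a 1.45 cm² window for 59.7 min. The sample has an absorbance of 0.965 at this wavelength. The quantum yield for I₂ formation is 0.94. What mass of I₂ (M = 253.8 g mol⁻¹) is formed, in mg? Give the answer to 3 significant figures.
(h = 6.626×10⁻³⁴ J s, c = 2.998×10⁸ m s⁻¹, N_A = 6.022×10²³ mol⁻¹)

Photon energy at 258 nm: hc/λ = (6.626×10⁻³⁴)(2.998×10⁸)/(258×10⁻⁹) = 7.700×10⁻¹⁹ J.
Energy delivered: (3.25 W m⁻²)(1.45×10⁻⁴ m²)(3582 s) = 1.688 J.
Photons incident: 1.688 / 7.700×10⁻¹⁹ = 2.192×10¹⁸, i.e. 2.192×10¹⁸/6.022×10²³ = 3.640×10⁻⁶ mol.
Fraction absorbed: 1 − 10^(−0.965) = 0.8916.
Photons absorbed: 0.8916 × 3.640×10⁻⁶ = 3.245×10⁻⁶ mol.
Product: Φ × n_abs = 0.94 × 3.245×10⁻⁶ = 3.050×10⁻⁶ mol.
Mass: 3.050×10⁻⁶ × 253.8 = 7.741×10⁻⁴ g = 0.774 mg.

0.774 mg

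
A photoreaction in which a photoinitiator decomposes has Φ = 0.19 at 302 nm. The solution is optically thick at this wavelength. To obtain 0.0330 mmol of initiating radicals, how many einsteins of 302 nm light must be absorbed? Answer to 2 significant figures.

1.7×10⁻⁴ einstein

Product: 0.0330 mmol = 3.30×10⁻⁵ mol.
Photons that must be absorbed: 3.30×10⁻⁵ / 0.19 = 1.737×10⁻⁴ mol.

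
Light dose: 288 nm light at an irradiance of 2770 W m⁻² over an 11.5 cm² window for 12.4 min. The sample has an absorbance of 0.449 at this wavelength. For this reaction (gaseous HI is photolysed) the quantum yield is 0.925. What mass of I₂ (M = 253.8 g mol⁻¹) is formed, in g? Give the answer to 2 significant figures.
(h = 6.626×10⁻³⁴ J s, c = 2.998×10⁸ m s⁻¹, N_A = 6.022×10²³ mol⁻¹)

0.86 g

Photon energy at 288 nm: hc/λ = (6.626×10⁻³⁴)(2.998×10⁸)/(288×10⁻⁹) = 6.897×10⁻¹⁹ J.
Energy delivered: (2770 W m⁻²)(11.5×10⁻⁴ m²)(744 s) = 2370 J.
Photons incident: 2370 / 6.897×10⁻¹⁹ = 3.436×10²¹, i.e. 3.436×10²¹/6.022×10²³ = 0.005706 mol.
Fraction absorbed: 1 − 10^(−0.449) = 0.6444.
Photons absorbed: 0.6444 × 0.005706 = 0.003677 mol.
Product: Φ × n_abs = 0.925 × 0.003677 = 0.003401 mol.
Mass: 0.003401 × 253.8 = 0.8632 g = 0.86 g.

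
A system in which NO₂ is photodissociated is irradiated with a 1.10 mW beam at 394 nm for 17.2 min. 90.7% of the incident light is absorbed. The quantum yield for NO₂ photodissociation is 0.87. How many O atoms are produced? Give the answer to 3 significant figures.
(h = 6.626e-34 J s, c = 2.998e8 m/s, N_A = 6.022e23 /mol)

Photon energy at 394 nm: hc/λ = (6.626e-34)(2.998e8)/(394e-9) = 5.042e-19 J.
Energy delivered: (1.10 mW)(1032 s) = 1.135 J.
Photons incident: 1.135 / 5.042e-19 = 2.251e18, i.e. 2.251e18/6.022e23 = 3.738e-6 mol.
Photons absorbed: 0.907 × 3.738e-6 = 3.390e-6 mol.
Product: Φ × n_abs = 0.87 × 3.390e-6 = 2.949e-6 mol.
As a count: 2.949e-6 × 6.022e23 = 1.78e18.

1.78e18 atoms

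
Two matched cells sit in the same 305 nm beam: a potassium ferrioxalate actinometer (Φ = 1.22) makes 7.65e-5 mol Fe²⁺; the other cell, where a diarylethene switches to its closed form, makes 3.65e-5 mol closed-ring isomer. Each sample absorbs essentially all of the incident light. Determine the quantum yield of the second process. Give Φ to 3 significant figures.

Φ = 0.582

Photons absorbed by the actinometer: 7.65e-5 / 1.22 = 6.270e-5 mol.
Φ(unknown) = 3.65e-5 / 6.270e-5 = 0.582.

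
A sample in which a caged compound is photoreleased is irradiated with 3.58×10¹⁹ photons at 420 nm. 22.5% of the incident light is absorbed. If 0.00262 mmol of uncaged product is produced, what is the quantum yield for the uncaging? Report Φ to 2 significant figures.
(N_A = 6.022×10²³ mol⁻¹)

Product: 0.00262 mmol = 2.62×10⁻⁶ mol.
Moles of photons: 3.58×10¹⁹ / 6.022×10²³ = 5.945×10⁻⁵ mol.
Photons absorbed: 0.225 × 5.945×10⁻⁵ = 1.338×10⁻⁵ mol.
Φ = 2.62×10⁻⁶ mol / 1.338×10⁻⁵ mol photons = 0.20.

Φ = 0.20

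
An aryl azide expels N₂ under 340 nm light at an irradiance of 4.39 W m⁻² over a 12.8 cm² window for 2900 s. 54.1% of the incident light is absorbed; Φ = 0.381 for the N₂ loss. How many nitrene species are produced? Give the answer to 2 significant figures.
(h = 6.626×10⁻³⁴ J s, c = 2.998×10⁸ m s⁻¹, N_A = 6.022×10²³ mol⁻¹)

5.7×10¹⁸ species

Photon energy at 340 nm: hc/λ = (6.626×10⁻³⁴)(2.998×10⁸)/(340×10⁻⁹) = 5.843×10⁻¹⁹ J.
Energy delivered: (4.39 W m⁻²)(12.8×10⁻⁴ m²)(2900 s) = 16.30 J.
Photons incident: 16.30 / 5.843×10⁻¹⁹ = 2.790×10¹⁹, i.e. 2.790×10¹⁹/6.022×10²³ = 4.633×10⁻⁵ mol.
Photons absorbed: 0.541 × 4.633×10⁻⁵ = 2.506×10⁻⁵ mol.
Product: Φ × n_abs = 0.381 × 2.506×10⁻⁵ = 9.548×10⁻⁶ mol.
As a count: 9.548×10⁻⁶ × 6.022×10²³ = 5.7×10¹⁸.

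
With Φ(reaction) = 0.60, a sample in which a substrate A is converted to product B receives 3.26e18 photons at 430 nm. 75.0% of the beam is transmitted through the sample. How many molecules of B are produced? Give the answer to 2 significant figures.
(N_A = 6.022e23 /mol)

Moles of photons: 3.26e18 / 6.022e23 = 5.413e-6 mol.
Fraction absorbed: 1 − 75.0/100 = 0.2500.
Photons absorbed: 0.2500 × 5.413e-6 = 1.353e-6 mol.
Product: Φ × n_abs = 0.60 × 1.353e-6 = 8.118e-7 mol.
As a count: 8.118e-7 × 6.022e23 = 4.9e17.

4.9e17 molecules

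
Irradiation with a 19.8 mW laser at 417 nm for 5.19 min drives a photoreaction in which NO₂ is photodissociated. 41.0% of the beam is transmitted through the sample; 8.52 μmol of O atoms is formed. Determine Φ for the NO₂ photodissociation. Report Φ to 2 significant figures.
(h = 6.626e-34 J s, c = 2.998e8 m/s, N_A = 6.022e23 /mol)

Product: 8.52 μmol = 8.52e-6 mol.
Photon energy at 417 nm: hc/λ = (6.626e-34)(2.998e8)/(417e-9) = 4.764e-19 J.
Energy delivered: (19.8 mW)(311.4 s) = 6.166 J.
Photons incident: 6.166 / 4.764e-19 = 1.294e19, i.e. 1.294e19/6.022e23 = 2.149e-5 mol.
Fraction absorbed: 1 − 41.0/100 = 0.5900.
Photons absorbed: 0.5900 × 2.149e-5 = 1.268e-5 mol.
Φ = 8.52e-6 mol / 1.268e-5 mol photons = 0.67.

Φ = 0.67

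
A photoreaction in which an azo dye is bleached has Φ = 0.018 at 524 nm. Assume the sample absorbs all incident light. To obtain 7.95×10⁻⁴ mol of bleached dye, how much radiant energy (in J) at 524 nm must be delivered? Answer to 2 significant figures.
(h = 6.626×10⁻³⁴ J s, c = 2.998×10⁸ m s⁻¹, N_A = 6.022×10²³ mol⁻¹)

Photons that must be absorbed: 7.95×10⁻⁴ / 0.018 = 0.04417 mol.
Photon energy: hc/λ = 3.791×10⁻¹⁹ J; per mole, 2.283×10⁵ J mol⁻¹.
Energy required: 0.04417 × 2.283×10⁵ = 1.0×10⁴ J.

1.0×10⁴ J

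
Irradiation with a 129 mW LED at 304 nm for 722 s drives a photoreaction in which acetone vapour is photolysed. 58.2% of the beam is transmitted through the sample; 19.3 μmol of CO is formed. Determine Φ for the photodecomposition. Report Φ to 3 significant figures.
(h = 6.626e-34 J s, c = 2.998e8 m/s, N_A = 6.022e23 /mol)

Product: 19.3 μmol = 1.93e-5 mol.
Photon energy at 304 nm: hc/λ = (6.626e-34)(2.998e8)/(304e-9) = 6.534e-19 J.
Energy delivered: (129 mW)(722 s) = 93.14 J.
Photons incident: 93.14 / 6.534e-19 = 1.425e20, i.e. 1.425e20/6.022e23 = 2.366e-4 mol.
Fraction absorbed: 1 − 58.2/100 = 0.4180.
Photons absorbed: 0.4180 × 2.366e-4 = 9.890e-5 mol.
Φ = 1.93e-5 mol / 9.890e-5 mol photons = 0.195.

Φ = 0.195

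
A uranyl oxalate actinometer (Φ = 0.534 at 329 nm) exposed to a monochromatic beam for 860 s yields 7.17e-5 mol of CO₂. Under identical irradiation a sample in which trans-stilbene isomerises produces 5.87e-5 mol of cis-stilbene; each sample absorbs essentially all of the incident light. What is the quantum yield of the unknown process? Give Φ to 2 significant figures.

Φ = 0.44

Photons absorbed by the actinometer: 7.17e-5 / 0.534 = 1.343e-4 mol.
Φ(unknown) = 5.87e-5 / 1.343e-4 = 0.44.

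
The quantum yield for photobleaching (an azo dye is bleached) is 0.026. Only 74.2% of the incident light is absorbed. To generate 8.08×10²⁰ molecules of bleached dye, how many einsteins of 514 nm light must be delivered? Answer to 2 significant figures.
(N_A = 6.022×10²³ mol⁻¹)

Product: 8.08×10²⁰ / 6.022×10²³ = 0.001342 mol.
Photons that must be absorbed: 0.001342 / 0.026 = 0.05162 mol.
Incident photons needed: 0.05162 / 0.742 = 0.06957 mol.

0.070 einstein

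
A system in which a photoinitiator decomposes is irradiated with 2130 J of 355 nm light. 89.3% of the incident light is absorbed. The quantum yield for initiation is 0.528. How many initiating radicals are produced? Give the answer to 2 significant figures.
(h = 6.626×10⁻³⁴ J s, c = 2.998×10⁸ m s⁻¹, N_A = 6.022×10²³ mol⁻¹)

Photon energy at 355 nm: hc/λ = (6.626×10⁻³⁴)(2.998×10⁸)/(355×10⁻⁹) = 5.596×10⁻¹⁹ J.
Photons incident: 2130 / 5.596×10⁻¹⁹ = 3.806×10²¹, i.e. 3.806×10²¹/6.022×10²³ = 0.006320 mol.
Photons absorbed: 0.893 × 0.006320 = 0.005644 mol.
Product: Φ × n_abs = 0.528 × 0.005644 = 0.002980 mol.
As a count: 0.002980 × 6.022×10²³ = 1.8×10²¹.

1.8×10²¹ initiating radicals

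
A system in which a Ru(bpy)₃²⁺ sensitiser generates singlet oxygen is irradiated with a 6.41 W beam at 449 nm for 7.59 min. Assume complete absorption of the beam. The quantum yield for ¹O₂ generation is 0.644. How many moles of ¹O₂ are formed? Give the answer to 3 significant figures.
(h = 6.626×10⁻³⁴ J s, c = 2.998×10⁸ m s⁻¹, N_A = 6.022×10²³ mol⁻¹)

Photon energy at 449 nm: hc/λ = (6.626×10⁻³⁴)(2.998×10⁸)/(449×10⁻⁹) = 4.424×10⁻¹⁹ J.
Energy delivered: (6.41 W)(455.4 s) = 2919 J.
Photons incident: 2919 / 4.424×10⁻¹⁹ = 6.598×10²¹, i.e. 6.598×10²¹/6.022×10²³ = 0.01096 mol.
Product: Φ × n_abs = 0.644 × 0.01096 = 0.007058 mol.

0.00706 mol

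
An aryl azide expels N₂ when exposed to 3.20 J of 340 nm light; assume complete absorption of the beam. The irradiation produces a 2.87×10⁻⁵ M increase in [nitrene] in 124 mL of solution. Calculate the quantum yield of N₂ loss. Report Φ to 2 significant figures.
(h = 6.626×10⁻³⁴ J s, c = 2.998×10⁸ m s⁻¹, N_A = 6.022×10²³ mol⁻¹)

Φ = 0.39

Product: (2.87×10⁻⁵ M)(0.124 L) = 3.559×10⁻⁶ mol.
Photon energy at 340 nm: hc/λ = (6.626×10⁻³⁴)(2.998×10⁸)/(340×10⁻⁹) = 5.843×10⁻¹⁹ J.
Photons incident: 3.20 / 5.843×10⁻¹⁹ = 5.477×10¹⁸, i.e. 5.477×10¹⁸/6.022×10²³ = 9.095×10⁻⁶ mol.
Φ = 3.559×10⁻⁶ mol / 9.095×10⁻⁶ mol photons = 0.39.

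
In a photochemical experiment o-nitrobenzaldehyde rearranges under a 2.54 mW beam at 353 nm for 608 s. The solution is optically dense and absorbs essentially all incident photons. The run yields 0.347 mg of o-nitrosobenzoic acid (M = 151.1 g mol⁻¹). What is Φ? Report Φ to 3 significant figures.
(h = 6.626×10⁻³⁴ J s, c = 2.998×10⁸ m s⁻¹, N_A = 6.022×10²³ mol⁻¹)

Φ = 0.504

Product: 0.347 mg / 151.1 g mol⁻¹ = 2.296×10⁻⁶ mol.
Photon energy at 353 nm: hc/λ = (6.626×10⁻³⁴)(2.998×10⁸)/(353×10⁻⁹) = 5.627×10⁻¹⁹ J.
Energy delivered: (2.54 mW)(608 s) = 1.544 J.
Photons incident: 1.544 / 5.627×10⁻¹⁹ = 2.744×10¹⁸, i.e. 2.744×10¹⁸/6.022×10²³ = 4.557×10⁻⁶ mol.
Φ = 2.296×10⁻⁶ mol / 4.557×10⁻⁶ mol photons = 0.504.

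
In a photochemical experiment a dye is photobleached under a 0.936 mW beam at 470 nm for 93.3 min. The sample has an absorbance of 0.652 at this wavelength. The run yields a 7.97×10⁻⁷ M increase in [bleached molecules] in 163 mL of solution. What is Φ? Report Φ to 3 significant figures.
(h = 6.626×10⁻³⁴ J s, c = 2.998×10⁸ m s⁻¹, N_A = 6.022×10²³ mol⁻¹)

Product: (7.97×10⁻⁷ M)(0.163 L) = 1.299×10⁻⁷ mol.
Photon energy at 470 nm: hc/λ = (6.626×10⁻³⁴)(2.998×10⁸)/(470×10⁻⁹) = 4.227×10⁻¹⁹ J.
Energy delivered: (0.936 mW)(5598 s) = 5.240 J.
Photons incident: 5.240 / 4.227×10⁻¹⁹ = 1.240×10¹⁹, i.e. 1.240×10¹⁹/6.022×10²³ = 2.059×10⁻⁵ mol.
Fraction absorbed: 1 − 10^(−0.652) = 0.7772.
Photons absorbed: 0.7772 × 2.059×10⁻⁵ = 1.600×10⁻⁵ mol.
Φ = 1.299×10⁻⁷ mol / 1.600×10⁻⁵ mol photons = 0.00812.

Φ = 0.00812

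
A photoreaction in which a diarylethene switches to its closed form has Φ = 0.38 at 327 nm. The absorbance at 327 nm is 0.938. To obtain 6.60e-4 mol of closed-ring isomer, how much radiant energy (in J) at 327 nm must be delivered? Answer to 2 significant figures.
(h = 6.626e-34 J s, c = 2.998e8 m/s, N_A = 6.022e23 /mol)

720 J

Photons that must be absorbed: 6.60e-4 / 0.38 = 0.001737 mol.
Fraction absorbed: 1 − 10^(−0.938) = 0.8847.
Incident photons needed: 0.001737 / 0.8847 = 0.001963 mol.
Photon energy: hc/λ = 6.075e-19 J; per mole, 3.658e5 J mol⁻¹.
Energy required: 0.001963 × 3.658e5 = 720 J.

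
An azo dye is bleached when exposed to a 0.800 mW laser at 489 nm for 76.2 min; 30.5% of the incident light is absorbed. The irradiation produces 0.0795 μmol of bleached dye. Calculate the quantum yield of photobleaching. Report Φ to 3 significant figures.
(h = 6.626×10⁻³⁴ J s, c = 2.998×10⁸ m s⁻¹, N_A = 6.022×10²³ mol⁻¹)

Product: 0.0795 μmol = 7.95×10⁻⁸ mol.
Photon energy at 489 nm: hc/λ = (6.626×10⁻³⁴)(2.998×10⁸)/(489×10⁻⁹) = 4.062×10⁻¹⁹ J.
Energy delivered: (0.800 mW)(4572 s) = 3.658 J.
Photons incident: 3.658 / 4.062×10⁻¹⁹ = 9.005×10¹⁸, i.e. 9.005×10¹⁸/6.022×10²³ = 1.495×10⁻⁵ mol.
Photons absorbed: 0.305 × 1.495×10⁻⁵ = 4.560×10⁻⁶ mol.
Φ = 7.95×10⁻⁸ mol / 4.560×10⁻⁶ mol photons = 0.0174.

Φ = 0.0174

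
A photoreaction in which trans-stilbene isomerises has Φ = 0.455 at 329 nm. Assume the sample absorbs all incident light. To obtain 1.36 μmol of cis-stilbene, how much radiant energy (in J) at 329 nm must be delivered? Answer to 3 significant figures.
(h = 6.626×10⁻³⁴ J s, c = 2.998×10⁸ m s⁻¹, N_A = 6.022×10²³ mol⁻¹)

Product: 1.36 μmol = 1.36×10⁻⁶ mol.
Photons that must be absorbed: 1.36×10⁻⁶ / 0.455 = 2.989×10⁻⁶ mol.
Photon energy: hc/λ = 6.038×10⁻¹⁹ J; per mole, 3.636×10⁵ J mol⁻¹.
Energy required: 2.989×10⁻⁶ × 3.636×10⁵ = 1.09 J.

1.09 J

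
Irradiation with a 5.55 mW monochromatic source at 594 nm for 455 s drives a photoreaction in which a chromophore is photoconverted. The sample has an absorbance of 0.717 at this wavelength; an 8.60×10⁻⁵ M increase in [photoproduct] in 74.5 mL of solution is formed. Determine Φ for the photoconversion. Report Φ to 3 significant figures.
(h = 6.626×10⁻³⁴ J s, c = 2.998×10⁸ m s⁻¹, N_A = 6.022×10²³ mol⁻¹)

Product: (8.60×10⁻⁵ M)(0.0745 L) = 6.407×10⁻⁶ mol.
Photon energy at 594 nm: hc/λ = (6.626×10⁻³⁴)(2.998×10⁸)/(594×10⁻⁹) = 3.344×10⁻¹⁹ J.
Energy delivered: (5.55 mW)(455 s) = 2.525 J.
Photons incident: 2.525 / 3.344×10⁻¹⁹ = 7.551×10¹⁸, i.e. 7.551×10¹⁸/6.022×10²³ = 1.254×10⁻⁵ mol.
Fraction absorbed: 1 − 10^(−0.717) = 0.8081.
Photons absorbed: 0.8081 × 1.254×10⁻⁵ = 1.013×10⁻⁵ mol.
Φ = 6.407×10⁻⁶ mol / 1.013×10⁻⁵ mol photons = 0.632.

Φ = 0.632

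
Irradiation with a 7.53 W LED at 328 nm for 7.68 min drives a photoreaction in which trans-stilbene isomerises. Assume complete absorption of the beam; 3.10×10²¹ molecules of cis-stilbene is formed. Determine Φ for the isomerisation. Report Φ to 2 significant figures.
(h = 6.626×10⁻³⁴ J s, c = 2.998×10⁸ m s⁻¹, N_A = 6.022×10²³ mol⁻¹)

Φ = 0.54

Product: 3.10×10²¹ / 6.022×10²³ = 0.005148 mol.
Photon energy at 328 nm: hc/λ = (6.626×10⁻³⁴)(2.998×10⁸)/(328×10⁻⁹) = 6.056×10⁻¹⁹ J.
Energy delivered: (7.53 W)(460.8 s) = 3470 J.
Photons incident: 3470 / 6.056×10⁻¹⁹ = 5.730×10²¹, i.e. 5.730×10²¹/6.022×10²³ = 0.009515 mol.
Φ = 0.005148 mol / 0.009515 mol photons = 0.54.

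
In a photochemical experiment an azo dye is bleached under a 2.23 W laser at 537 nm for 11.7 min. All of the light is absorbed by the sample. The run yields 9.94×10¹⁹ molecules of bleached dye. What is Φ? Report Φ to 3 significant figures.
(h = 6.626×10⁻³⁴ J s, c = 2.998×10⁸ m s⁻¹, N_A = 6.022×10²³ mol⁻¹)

Product: 9.94×10¹⁹ / 6.022×10²³ = 1.651×10⁻⁴ mol.
Photon energy at 537 nm: hc/λ = (6.626×10⁻³⁴)(2.998×10⁸)/(537×10⁻⁹) = 3.699×10⁻¹⁹ J.
Energy delivered: (2.23 W)(702 s) = 1565 J.
Photons incident: 1565 / 3.699×10⁻¹⁹ = 4.231×10²¹, i.e. 4.231×10²¹/6.022×10²³ = 0.007026 mol.
Φ = 1.651×10⁻⁴ mol / 0.007026 mol photons = 0.0235.

Φ = 0.0235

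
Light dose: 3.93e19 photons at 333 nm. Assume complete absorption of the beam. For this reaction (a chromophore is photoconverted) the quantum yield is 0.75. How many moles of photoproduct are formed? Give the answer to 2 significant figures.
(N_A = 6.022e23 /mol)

4.9e-5 mol

Moles of photons: 3.93e19 / 6.022e23 = 6.526e-5 mol.
Product: Φ × n_abs = 0.75 × 6.526e-5 = 4.895e-5 mol.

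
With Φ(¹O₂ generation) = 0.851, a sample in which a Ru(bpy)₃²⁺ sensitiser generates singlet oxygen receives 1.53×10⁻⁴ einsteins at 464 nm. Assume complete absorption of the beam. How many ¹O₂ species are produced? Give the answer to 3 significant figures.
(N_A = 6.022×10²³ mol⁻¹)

Product: Φ × n_abs = 0.851 × 1.53×10⁻⁴ = 1.302×10⁻⁴ mol.
As a count: 1.302×10⁻⁴ × 6.022×10²³ = 7.84×10¹⁹.

7.84×10¹⁹ species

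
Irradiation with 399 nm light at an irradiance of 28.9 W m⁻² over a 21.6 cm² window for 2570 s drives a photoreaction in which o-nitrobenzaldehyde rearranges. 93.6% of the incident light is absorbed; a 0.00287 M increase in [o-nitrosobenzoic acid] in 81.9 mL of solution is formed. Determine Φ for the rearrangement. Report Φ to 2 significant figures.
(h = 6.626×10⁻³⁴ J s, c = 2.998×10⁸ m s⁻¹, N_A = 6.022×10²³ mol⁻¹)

Product: (0.00287 M)(0.0819 L) = 2.351×10⁻⁴ mol.
Photon energy at 399 nm: hc/λ = (6.626×10⁻³⁴)(2.998×10⁸)/(399×10⁻⁹) = 4.979×10⁻¹⁹ J.
Energy delivered: (28.9 W m⁻²)(21.6×10⁻⁴ m²)(2570 s) = 160.4 J.
Photons incident: 160.4 / 4.979×10⁻¹⁹ = 3.222×10²⁰, i.e. 3.222×10²⁰/6.022×10²³ = 5.350×10⁻⁴ mol.
Photons absorbed: 0.936 × 5.350×10⁻⁴ = 5.008×10⁻⁴ mol.
Φ = 2.351×10⁻⁴ mol / 5.008×10⁻⁴ mol photons = 0.47.

Φ = 0.47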